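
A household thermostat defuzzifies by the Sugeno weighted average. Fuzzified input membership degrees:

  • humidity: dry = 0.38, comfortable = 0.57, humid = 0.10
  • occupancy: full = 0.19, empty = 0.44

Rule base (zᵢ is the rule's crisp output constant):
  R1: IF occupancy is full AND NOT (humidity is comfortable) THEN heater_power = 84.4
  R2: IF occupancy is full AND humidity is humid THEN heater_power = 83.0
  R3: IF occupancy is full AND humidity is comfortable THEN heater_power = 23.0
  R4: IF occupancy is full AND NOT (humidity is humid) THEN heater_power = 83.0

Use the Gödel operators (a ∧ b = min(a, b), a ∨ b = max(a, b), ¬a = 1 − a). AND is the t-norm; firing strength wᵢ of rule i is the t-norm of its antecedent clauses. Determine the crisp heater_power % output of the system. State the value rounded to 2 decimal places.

R1 (z=84.4): full=0.19, ¬comfortable=1−0.57=0.43; AND[min(a, b)] → w = 0.19
R2 (z=83.0): full=0.19, humid=0.10; AND[min(a, b)] → w = 0.10
R3 (z=23.0): full=0.19, comfortable=0.57; AND[min(a, b)] → w = 0.19
R4 (z=83.0): full=0.19, ¬humid=1−0.10=0.90; AND[min(a, b)] → w = 0.19
Weighted average = (0.19·84.4 + 0.10·83.0 + 0.19·23.0 + 0.19·83.0) / (0.19 + 0.10 + 0.19 + 0.19)
  = 44.4760 / 0.6700 = 66.38

66.38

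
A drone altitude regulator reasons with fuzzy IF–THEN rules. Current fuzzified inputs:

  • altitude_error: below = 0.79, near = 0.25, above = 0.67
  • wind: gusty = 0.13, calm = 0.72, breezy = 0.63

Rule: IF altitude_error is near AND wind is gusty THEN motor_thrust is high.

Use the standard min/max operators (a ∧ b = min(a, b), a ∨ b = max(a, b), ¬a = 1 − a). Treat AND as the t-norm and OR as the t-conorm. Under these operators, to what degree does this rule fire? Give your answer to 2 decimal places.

firing strength: near=0.25, gusty=0.13; AND[min(a, b)] → w = 0.13

0.13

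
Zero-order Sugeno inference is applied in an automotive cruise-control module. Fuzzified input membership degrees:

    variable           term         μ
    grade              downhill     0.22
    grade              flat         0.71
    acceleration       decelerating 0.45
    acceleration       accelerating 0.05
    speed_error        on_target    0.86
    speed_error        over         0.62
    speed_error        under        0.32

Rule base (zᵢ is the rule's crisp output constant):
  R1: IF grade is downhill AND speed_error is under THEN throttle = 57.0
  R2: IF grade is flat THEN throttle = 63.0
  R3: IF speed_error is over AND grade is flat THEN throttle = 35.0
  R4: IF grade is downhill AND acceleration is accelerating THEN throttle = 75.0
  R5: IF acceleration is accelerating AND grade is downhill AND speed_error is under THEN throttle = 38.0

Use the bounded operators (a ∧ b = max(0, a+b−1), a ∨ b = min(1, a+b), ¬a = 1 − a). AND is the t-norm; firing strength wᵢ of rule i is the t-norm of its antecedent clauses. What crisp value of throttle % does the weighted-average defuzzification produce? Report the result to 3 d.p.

54.115

R1 (z=57.0): downhill=0.22, under=0.32; AND[max(0, a+b−1)] → w = 0.00
R2 (z=63.0): flat=0.71 → w = 0.71
R3 (z=35.0): over=0.62, flat=0.71; AND[max(0, a+b−1)] → w = 0.33
R4 (z=75.0): downhill=0.22, accelerating=0.05; AND[max(0, a+b−1)] → w = 0.00
R5 (z=38.0): accelerating=0.05, downhill=0.22, under=0.32; AND[max(0, a+b−1)] → w = 0.00
Weighted average = (0.00·57.0 + 0.71·63.0 + 0.33·35.0 + 0.00·75.0 + 0.00·38.0) / (0.00 + 0.71 + 0.33 + 0.00 + 0.00)
  = 56.2800 / 1.0400 = 54.115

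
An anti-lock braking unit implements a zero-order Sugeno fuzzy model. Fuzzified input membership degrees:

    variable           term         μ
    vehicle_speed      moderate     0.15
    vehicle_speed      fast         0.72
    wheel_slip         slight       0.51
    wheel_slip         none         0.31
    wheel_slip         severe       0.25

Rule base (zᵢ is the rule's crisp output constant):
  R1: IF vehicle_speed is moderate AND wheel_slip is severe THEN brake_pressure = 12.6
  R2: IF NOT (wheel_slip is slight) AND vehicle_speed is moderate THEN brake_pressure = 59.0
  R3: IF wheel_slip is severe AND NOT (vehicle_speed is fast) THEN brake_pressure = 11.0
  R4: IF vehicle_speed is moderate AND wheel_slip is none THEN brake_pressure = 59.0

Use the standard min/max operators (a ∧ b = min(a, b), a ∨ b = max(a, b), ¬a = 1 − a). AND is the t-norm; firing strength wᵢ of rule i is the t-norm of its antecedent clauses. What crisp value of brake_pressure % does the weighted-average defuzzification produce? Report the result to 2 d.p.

R1 (z=12.6): moderate=0.15, severe=0.25; AND[min(a, b)] → w = 0.15
R2 (z=59.0): ¬slight=1−0.51=0.49, moderate=0.15; AND[min(a, b)] → w = 0.15
R3 (z=11.0): severe=0.25, ¬fast=1−0.72=0.28; AND[min(a, b)] → w = 0.25
R4 (z=59.0): moderate=0.15, none=0.31; AND[min(a, b)] → w = 0.15
Weighted average = (0.15·12.6 + 0.15·59.0 + 0.25·11.0 + 0.15·59.0) / (0.15 + 0.15 + 0.25 + 0.15)
  = 22.3400 / 0.7000 = 31.91

31.91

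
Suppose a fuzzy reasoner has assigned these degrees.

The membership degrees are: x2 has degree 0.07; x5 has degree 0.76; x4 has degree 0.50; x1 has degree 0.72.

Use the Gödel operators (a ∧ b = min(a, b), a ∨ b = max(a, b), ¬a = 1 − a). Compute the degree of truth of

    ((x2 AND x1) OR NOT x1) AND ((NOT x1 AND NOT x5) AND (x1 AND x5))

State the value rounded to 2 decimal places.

x2 AND x1 = min(a, b) on (0.07, 0.72) = 0.07
NOT x1 = 1 − 0.72 = 0.28
(x2 AND x1) OR NOT x1 = max(a, b) on (0.07, 0.28) = 0.28
NOT x1 = 1 − 0.72 = 0.28
NOT x5 = 1 − 0.76 = 0.24
NOT x1 AND NOT x5 = min(a, b) on (0.28, 0.24) = 0.24
x1 AND x5 = min(a, b) on (0.72, 0.76) = 0.72
(NOT x1 AND NOT x5) AND (x1 AND x5) = min(a, b) on (0.24, 0.72) = 0.24
((x2 AND x1) OR NOT x1) AND ((NOT x1 AND NOT x5) AND (x1 AND x5)) = min(a, b) on (0.28, 0.24) = 0.24

0.24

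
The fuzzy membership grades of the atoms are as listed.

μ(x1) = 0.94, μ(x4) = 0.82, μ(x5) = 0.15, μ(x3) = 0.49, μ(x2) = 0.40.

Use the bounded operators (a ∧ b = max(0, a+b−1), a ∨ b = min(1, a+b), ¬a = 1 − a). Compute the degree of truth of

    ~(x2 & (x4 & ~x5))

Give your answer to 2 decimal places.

~x5 = 1 − 0.15 = 0.85
x4 & ~x5 = max(0, a+b−1) on (0.82, 0.85) = 0.67
x2 & (x4 & ~x5) = max(0, a+b−1) on (0.40, 0.67) = 0.07
~(x2 & (x4 & ~x5)) = 1 − 0.07 = 0.93

0.93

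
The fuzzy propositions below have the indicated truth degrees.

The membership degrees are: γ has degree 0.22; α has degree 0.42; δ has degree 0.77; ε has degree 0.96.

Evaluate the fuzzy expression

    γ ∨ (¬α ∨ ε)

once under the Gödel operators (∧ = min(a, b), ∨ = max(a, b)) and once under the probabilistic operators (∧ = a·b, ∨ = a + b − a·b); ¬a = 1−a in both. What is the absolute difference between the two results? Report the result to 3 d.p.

0.027

Under Gödel:
  ¬α = 1 − 0.42 = 0.58
  ¬α ∨ ε = max(a, b) on (0.58, 0.96) = 0.96
  γ ∨ (¬α ∨ ε) = max(a, b) on (0.22, 0.96) = 0.96
  → value = 0.9600
Under probabilistic:
  ¬α = 1 − 0.4200 = 0.5800
  ¬α ∨ ε = a + b − a·b on (0.5800, 0.9600) = 0.9832
  γ ∨ (¬α ∨ ε) = a + b − a·b on (0.2200, 0.9832) = 0.9869
  → value = 0.9869
|0.9600 − 0.9869| = 0.027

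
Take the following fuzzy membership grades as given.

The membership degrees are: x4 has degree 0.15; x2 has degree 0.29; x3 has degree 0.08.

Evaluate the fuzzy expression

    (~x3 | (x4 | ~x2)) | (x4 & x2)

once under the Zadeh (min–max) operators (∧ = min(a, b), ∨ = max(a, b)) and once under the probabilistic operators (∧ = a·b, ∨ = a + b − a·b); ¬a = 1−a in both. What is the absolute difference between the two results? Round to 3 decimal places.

0.061

Under Zadeh (min–max):
  ~x3 = 1 − 0.08 = 0.92
  ~x2 = 1 − 0.29 = 0.71
  x4 | ~x2 = max(a, b) on (0.15, 0.71) = 0.71
  ~x3 | (x4 | ~x2) = max(a, b) on (0.92, 0.71) = 0.92
  x4 & x2 = min(a, b) on (0.15, 0.29) = 0.15
  (~x3 | (x4 | ~x2)) | (x4 & x2) = max(a, b) on (0.92, 0.15) = 0.92
  → value = 0.9200
Under probabilistic:
  ~x3 = 1 − 0.0800 = 0.9200
  ~x2 = 1 − 0.2900 = 0.7100
  x4 | ~x2 = a + b − a·b on (0.1500, 0.7100) = 0.7535
  ~x3 | (x4 | ~x2) = a + b − a·b on (0.9200, 0.7535) = 0.9803
  x4 & x2 = a·b on (0.1500, 0.2900) = 0.0435
  (~x3 | (x4 | ~x2)) | (x4 & x2) = a + b − a·b on (0.9803, 0.0435) = 0.9811
  → value = 0.9811
|0.9200 − 0.9811| = 0.061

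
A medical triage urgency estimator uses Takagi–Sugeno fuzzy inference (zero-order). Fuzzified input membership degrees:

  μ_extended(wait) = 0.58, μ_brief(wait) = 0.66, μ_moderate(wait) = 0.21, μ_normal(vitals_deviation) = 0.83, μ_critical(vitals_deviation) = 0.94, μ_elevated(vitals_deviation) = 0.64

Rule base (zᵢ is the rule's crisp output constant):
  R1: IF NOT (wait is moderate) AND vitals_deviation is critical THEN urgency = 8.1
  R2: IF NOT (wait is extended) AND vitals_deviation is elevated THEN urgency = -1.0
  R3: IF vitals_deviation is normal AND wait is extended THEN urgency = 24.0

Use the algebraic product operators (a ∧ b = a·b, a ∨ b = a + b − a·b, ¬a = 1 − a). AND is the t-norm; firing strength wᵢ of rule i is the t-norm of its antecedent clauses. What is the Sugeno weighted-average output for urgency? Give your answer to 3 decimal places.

R1 (z=8.1): ¬moderate=1−0.21=0.79, critical=0.94; AND[a·b] → w = 0.7426
R2 (z=-1.0): ¬extended=1−0.58=0.42, elevated=0.64; AND[a·b] → w = 0.2688
R3 (z=24.0): normal=0.83, extended=0.58; AND[a·b] → w = 0.4814
Weighted average = (0.7426·8.1 + 0.2688·-1.0 + 0.4814·24.0) / (0.7426 + 0.2688 + 0.4814)
  = 17.2999 / 1.4928 = 11.589

11.589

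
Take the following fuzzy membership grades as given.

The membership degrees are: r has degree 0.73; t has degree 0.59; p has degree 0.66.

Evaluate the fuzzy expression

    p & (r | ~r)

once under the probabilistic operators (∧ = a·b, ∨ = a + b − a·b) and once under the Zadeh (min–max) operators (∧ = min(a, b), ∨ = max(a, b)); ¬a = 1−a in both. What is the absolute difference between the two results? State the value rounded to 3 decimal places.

0.130

Under probabilistic:
  ~r = 1 − 0.7300 = 0.2700
  r | ~r = a + b − a·b on (0.7300, 0.2700) = 0.8029
  p & (r | ~r) = a·b on (0.6600, 0.8029) = 0.5299
  → value = 0.5299
Under Zadeh (min–max):
  ~r = 1 − 0.73 = 0.27
  r | ~r = max(a, b) on (0.73, 0.27) = 0.73
  p & (r | ~r) = min(a, b) on (0.66, 0.73) = 0.66
  → value = 0.6600
|0.5299 − 0.6600| = 0.130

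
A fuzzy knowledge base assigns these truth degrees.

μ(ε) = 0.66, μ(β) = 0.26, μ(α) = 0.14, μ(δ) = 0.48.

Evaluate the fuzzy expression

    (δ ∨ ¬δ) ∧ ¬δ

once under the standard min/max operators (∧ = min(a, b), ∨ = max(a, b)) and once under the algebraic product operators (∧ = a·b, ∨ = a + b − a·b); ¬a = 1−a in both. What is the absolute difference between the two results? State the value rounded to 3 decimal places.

0.130

Under standard min/max:
  ¬δ = 1 − 0.48 = 0.52
  δ ∨ ¬δ = max(a, b) on (0.48, 0.52) = 0.52
  ¬δ = 1 − 0.48 = 0.52
  (δ ∨ ¬δ) ∧ ¬δ = min(a, b) on (0.52, 0.52) = 0.52
  → value = 0.5200
Under algebraic product:
  ¬δ = 1 − 0.4800 = 0.5200
  δ ∨ ¬δ = a + b − a·b on (0.4800, 0.5200) = 0.7504
  ¬δ = 1 − 0.4800 = 0.5200
  (δ ∨ ¬δ) ∧ ¬δ = a·b on (0.7504, 0.5200) = 0.3902
  → value = 0.3902
|0.5200 − 0.3902| = 0.130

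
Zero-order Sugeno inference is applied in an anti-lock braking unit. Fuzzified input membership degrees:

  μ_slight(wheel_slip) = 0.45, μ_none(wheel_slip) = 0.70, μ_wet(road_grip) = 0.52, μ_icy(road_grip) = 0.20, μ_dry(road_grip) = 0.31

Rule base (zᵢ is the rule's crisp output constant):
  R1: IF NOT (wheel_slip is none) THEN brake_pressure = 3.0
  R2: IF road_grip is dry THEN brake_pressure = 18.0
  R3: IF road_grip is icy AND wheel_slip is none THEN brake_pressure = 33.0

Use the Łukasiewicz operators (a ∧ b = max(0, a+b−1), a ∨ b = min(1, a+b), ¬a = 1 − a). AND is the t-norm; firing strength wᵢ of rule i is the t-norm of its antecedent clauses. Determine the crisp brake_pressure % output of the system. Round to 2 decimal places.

10.62

R1 (z=3.0): ¬none=1−0.70=0.30 → w = 0.30
R2 (z=18.0): dry=0.31 → w = 0.31
R3 (z=33.0): icy=0.20, none=0.70; AND[max(0, a+b−1)] → w = 0.00
Weighted average = (0.30·3.0 + 0.31·18.0 + 0.00·33.0) / (0.30 + 0.31 + 0.00)
  = 6.4800 / 0.6100 = 10.62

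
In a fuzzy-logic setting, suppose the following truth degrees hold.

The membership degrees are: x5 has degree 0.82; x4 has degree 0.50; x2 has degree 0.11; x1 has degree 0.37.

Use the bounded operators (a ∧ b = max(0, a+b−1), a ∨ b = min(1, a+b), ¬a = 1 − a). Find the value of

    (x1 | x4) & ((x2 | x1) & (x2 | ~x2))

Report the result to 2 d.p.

x1 | x4 = min(1, a+b) on (0.37, 0.50) = 0.87
x2 | x1 = min(1, a+b) on (0.11, 0.37) = 0.48
~x2 = 1 − 0.11 = 0.89
x2 | ~x2 = min(1, a+b) on (0.11, 0.89) = 1.00
(x2 | x1) & (x2 | ~x2) = max(0, a+b−1) on (0.48, 1.00) = 0.48
(x1 | x4) & ((x2 | x1) & (x2 | ~x2)) = max(0, a+b−1) on (0.87, 0.48) = 0.35

0.35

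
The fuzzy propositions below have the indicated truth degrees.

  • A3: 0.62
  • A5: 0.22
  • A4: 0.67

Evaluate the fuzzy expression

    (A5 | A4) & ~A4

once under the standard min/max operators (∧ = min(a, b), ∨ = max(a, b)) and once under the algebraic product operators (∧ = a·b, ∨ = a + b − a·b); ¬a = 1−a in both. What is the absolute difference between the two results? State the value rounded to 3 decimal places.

Under standard min/max:
  A5 | A4 = max(a, b) on (0.22, 0.67) = 0.67
  ~A4 = 1 − 0.67 = 0.33
  (A5 | A4) & ~A4 = min(a, b) on (0.67, 0.33) = 0.33
  → value = 0.3300
Under algebraic product:
  A5 | A4 = a + b − a·b on (0.2200, 0.6700) = 0.7426
  ~A4 = 1 − 0.6700 = 0.3300
  (A5 | A4) & ~A4 = a·b on (0.7426, 0.3300) = 0.2451
  → value = 0.2451
|0.3300 − 0.2451| = 0.085

0.085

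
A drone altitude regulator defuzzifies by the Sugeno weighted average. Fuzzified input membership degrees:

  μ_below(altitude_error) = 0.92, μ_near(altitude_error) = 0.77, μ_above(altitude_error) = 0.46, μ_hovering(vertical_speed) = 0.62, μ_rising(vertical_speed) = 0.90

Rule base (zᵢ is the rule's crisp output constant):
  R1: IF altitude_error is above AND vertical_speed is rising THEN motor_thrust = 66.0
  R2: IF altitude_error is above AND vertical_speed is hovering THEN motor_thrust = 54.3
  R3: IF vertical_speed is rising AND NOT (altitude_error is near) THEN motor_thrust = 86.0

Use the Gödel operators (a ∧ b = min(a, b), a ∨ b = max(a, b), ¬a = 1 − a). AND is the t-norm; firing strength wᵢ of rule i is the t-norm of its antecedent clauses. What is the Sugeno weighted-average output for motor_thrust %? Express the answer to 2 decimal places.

R1 (z=66.0): above=0.46, rising=0.90; AND[min(a, b)] → w = 0.46
R2 (z=54.3): above=0.46, hovering=0.62; AND[min(a, b)] → w = 0.46
R3 (z=86.0): rising=0.90, ¬near=1−0.77=0.23; AND[min(a, b)] → w = 0.23
Weighted average = (0.46·66.0 + 0.46·54.3 + 0.23·86.0) / (0.46 + 0.46 + 0.23)
  = 75.1180 / 1.1500 = 65.32

65.32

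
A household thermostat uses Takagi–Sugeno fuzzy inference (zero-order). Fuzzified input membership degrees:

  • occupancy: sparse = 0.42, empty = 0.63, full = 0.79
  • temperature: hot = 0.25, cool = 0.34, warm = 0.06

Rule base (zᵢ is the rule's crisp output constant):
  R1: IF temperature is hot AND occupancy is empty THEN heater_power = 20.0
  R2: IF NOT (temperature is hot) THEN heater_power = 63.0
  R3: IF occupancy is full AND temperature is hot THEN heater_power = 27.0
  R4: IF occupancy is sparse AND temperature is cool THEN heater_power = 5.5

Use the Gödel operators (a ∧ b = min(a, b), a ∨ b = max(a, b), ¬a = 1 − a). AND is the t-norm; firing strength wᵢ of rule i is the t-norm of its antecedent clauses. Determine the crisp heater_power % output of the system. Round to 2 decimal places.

R1 (z=20.0): hot=0.25, empty=0.63; AND[min(a, b)] → w = 0.25
R2 (z=63.0): ¬hot=1−0.25=0.75 → w = 0.75
R3 (z=27.0): full=0.79, hot=0.25; AND[min(a, b)] → w = 0.25
R4 (z=5.5): sparse=0.42, cool=0.34; AND[min(a, b)] → w = 0.34
Weighted average = (0.25·20.0 + 0.75·63.0 + 0.25·27.0 + 0.34·5.5) / (0.25 + 0.75 + 0.25 + 0.34)
  = 60.8700 / 1.5900 = 38.28

38.28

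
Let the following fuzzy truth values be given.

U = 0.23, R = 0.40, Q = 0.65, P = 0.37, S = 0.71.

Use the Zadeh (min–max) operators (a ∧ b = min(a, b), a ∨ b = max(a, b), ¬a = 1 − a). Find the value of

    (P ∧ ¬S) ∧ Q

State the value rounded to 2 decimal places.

0.29

¬S = 1 − 0.71 = 0.29
P ∧ ¬S = min(a, b) on (0.37, 0.29) = 0.29
(P ∧ ¬S) ∧ Q = min(a, b) on (0.29, 0.65) = 0.29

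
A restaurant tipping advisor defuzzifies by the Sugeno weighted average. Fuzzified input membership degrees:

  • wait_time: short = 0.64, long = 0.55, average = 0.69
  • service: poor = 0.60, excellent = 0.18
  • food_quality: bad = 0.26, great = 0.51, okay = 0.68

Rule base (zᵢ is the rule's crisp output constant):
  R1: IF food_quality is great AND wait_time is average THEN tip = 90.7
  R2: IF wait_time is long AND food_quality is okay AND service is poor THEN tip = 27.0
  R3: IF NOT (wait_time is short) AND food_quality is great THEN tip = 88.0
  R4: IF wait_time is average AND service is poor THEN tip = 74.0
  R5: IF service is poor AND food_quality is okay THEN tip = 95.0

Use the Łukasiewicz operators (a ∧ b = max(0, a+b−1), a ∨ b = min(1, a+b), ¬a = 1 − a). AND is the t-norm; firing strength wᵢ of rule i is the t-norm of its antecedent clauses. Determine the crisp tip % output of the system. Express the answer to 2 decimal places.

R1 (z=90.7): great=0.51, average=0.69; AND[max(0, a+b−1)] → w = 0.20
R2 (z=27.0): long=0.55, okay=0.68, poor=0.60; AND[max(0, a+b−1)] → w = 0.00
R3 (z=88.0): ¬short=1−0.64=0.36, great=0.51; AND[max(0, a+b−1)] → w = 0.00
R4 (z=74.0): average=0.69, poor=0.60; AND[max(0, a+b−1)] → w = 0.29
R5 (z=95.0): poor=0.60, okay=0.68; AND[max(0, a+b−1)] → w = 0.28
Weighted average = (0.20·90.7 + 0.00·27.0 + 0.00·88.0 + 0.29·74.0 + 0.28·95.0) / (0.20 + 0.00 + 0.00 + 0.29 + 0.28)
  = 66.2000 / 0.7700 = 85.97

85.97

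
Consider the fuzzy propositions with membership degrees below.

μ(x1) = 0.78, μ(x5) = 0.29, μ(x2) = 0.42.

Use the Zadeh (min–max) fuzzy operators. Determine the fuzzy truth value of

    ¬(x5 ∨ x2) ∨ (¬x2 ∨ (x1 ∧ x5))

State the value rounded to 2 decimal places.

x5 ∨ x2 = max(a, b) on (0.29, 0.42) = 0.42
¬(x5 ∨ x2) = 1 − 0.42 = 0.58
¬x2 = 1 − 0.42 = 0.58
x1 ∧ x5 = min(a, b) on (0.78, 0.29) = 0.29
¬x2 ∨ (x1 ∧ x5) = max(a, b) on (0.58, 0.29) = 0.58
¬(x5 ∨ x2) ∨ (¬x2 ∨ (x1 ∧ x5)) = max(a, b) on (0.58, 0.58) = 0.58

0.58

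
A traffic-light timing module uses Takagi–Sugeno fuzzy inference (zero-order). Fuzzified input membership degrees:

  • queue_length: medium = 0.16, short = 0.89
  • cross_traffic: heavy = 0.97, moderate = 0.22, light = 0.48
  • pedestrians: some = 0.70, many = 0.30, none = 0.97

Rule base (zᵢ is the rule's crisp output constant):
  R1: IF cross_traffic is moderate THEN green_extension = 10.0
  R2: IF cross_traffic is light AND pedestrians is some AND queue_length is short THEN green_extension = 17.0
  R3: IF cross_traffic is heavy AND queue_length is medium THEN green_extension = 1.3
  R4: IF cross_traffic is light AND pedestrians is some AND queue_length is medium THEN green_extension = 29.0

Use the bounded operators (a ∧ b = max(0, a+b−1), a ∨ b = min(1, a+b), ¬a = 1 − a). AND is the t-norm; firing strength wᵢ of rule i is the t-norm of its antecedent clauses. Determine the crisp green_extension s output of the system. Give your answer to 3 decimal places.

R1 (z=10.0): moderate=0.22 → w = 0.22
R2 (z=17.0): light=0.48, some=0.70, short=0.89; AND[max(0, a+b−1)] → w = 0.07
R3 (z=1.3): heavy=0.97, medium=0.16; AND[max(0, a+b−1)] → w = 0.13
R4 (z=29.0): light=0.48, some=0.70, medium=0.16; AND[max(0, a+b−1)] → w = 0.00
Weighted average = (0.22·10.0 + 0.07·17.0 + 0.13·1.3 + 0.00·29.0) / (0.22 + 0.07 + 0.13 + 0.00)
  = 3.5590 / 0.4200 = 8.474

8.474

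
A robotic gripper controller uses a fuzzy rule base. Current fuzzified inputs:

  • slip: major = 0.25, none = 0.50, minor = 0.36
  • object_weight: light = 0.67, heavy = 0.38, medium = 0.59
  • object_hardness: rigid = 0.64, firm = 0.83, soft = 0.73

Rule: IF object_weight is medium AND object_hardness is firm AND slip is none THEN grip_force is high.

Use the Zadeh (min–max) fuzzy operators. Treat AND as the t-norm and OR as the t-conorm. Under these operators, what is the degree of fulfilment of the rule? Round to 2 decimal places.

firing strength: medium=0.59, firm=0.83, none=0.50; AND[min(a, b)] → w = 0.50

0.50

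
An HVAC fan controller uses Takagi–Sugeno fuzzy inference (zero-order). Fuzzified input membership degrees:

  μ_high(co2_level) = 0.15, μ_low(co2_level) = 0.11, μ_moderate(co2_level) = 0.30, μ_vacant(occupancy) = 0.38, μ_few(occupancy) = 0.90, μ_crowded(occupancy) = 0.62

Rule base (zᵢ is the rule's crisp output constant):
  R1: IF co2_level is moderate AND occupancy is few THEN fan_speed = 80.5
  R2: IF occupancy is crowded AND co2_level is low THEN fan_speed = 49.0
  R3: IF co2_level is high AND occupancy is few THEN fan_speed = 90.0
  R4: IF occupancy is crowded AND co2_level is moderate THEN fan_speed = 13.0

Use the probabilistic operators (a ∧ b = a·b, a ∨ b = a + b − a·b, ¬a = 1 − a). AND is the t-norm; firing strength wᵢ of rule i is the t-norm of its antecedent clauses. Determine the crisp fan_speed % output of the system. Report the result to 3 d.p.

R1 (z=80.5): moderate=0.30, few=0.90; AND[a·b] → w = 0.2700
R2 (z=49.0): crowded=0.62, low=0.11; AND[a·b] → w = 0.0682
R3 (z=90.0): high=0.15, few=0.90; AND[a·b] → w = 0.1350
R4 (z=13.0): crowded=0.62, moderate=0.30; AND[a·b] → w = 0.1860
Weighted average = (0.2700·80.5 + 0.0682·49.0 + 0.1350·90.0 + 0.1860·13.0) / (0.2700 + 0.0682 + 0.1350 + 0.1860)
  = 39.6448 / 0.6592 = 60.141

60.141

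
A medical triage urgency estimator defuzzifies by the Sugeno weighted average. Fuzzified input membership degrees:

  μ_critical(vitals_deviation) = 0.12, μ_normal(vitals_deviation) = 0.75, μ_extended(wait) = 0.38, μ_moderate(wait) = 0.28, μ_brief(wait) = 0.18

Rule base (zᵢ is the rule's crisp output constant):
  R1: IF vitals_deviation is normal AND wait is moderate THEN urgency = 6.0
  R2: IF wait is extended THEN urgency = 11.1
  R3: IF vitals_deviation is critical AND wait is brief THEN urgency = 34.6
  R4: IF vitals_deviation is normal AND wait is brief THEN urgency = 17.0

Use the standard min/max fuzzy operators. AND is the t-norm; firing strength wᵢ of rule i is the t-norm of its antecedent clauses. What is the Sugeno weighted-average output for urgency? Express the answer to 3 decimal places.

R1 (z=6.0): normal=0.75, moderate=0.28; AND[min(a, b)] → w = 0.28
R2 (z=11.1): extended=0.38 → w = 0.38
R3 (z=34.6): critical=0.12, brief=0.18; AND[min(a, b)] → w = 0.12
R4 (z=17.0): normal=0.75, brief=0.18; AND[min(a, b)] → w = 0.18
Weighted average = (0.28·6.0 + 0.38·11.1 + 0.12·34.6 + 0.18·17.0) / (0.28 + 0.38 + 0.12 + 0.18)
  = 13.1100 / 0.9600 = 13.656

13.656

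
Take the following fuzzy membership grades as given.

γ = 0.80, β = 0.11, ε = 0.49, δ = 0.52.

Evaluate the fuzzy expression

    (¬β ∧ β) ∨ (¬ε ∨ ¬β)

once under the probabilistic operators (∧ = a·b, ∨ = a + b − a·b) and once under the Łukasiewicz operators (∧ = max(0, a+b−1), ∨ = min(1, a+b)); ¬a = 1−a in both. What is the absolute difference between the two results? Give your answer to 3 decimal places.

Under probabilistic:
  ¬β = 1 − 0.1100 = 0.8900
  ¬β ∧ β = a·b on (0.8900, 0.1100) = 0.0979
  ¬ε = 1 − 0.4900 = 0.5100
  ¬β = 1 − 0.1100 = 0.8900
  ¬ε ∨ ¬β = a + b − a·b on (0.5100, 0.8900) = 0.9461
  (¬β ∧ β) ∨ (¬ε ∨ ¬β) = a + b − a·b on (0.0979, 0.9461) = 0.9514
  → value = 0.9514
Under Łukasiewicz:
  ¬β = 1 − 0.11 = 0.89
  ¬β ∧ β = max(0, a+b−1) on (0.89, 0.11) = 0.00
  ¬ε = 1 − 0.49 = 0.51
  ¬β = 1 − 0.11 = 0.89
  ¬ε ∨ ¬β = min(1, a+b) on (0.51, 0.89) = 1.00
  (¬β ∧ β) ∨ (¬ε ∨ ¬β) = min(1, a+b) on (0.00, 1.00) = 1.00
  → value = 1.0000
|0.9514 − 1.0000| = 0.049

0.049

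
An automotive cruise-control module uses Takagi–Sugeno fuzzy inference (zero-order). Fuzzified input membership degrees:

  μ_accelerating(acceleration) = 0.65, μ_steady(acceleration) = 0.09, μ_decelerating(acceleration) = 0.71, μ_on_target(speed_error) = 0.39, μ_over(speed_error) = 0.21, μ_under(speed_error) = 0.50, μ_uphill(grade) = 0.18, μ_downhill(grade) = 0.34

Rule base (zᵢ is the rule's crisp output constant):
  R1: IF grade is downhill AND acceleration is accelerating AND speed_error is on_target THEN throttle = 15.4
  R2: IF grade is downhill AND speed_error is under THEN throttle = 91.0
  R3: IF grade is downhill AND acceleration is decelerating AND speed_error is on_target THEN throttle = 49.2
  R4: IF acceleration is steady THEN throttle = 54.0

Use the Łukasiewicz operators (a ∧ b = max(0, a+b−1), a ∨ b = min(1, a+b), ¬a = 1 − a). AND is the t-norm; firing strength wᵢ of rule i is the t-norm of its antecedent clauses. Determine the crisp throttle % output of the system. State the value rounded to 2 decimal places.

54.00

R1 (z=15.4): downhill=0.34, accelerating=0.65, on_target=0.39; AND[max(0, a+b−1)] → w = 0.00
R2 (z=91.0): downhill=0.34, under=0.50; AND[max(0, a+b−1)] → w = 0.00
R3 (z=49.2): downhill=0.34, decelerating=0.71, on_target=0.39; AND[max(0, a+b−1)] → w = 0.00
R4 (z=54.0): steady=0.09 → w = 0.09
Weighted average = (0.00·15.4 + 0.00·91.0 + 0.00·49.2 + 0.09·54.0) / (0.00 + 0.00 + 0.00 + 0.09)
  = 4.8600 / 0.0900 = 54.00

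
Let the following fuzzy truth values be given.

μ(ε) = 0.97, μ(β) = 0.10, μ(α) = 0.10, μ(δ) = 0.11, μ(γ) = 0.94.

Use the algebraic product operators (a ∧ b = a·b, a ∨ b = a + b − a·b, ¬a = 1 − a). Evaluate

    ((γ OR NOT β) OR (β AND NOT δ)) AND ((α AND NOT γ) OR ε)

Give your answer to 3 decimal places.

0.965

NOT β = 1 − 0.1000 = 0.9000
γ OR NOT β = a + b − a·b on (0.9400, 0.9000) = 0.9940
NOT δ = 1 − 0.1100 = 0.8900
β AND NOT δ = a·b on (0.1000, 0.8900) = 0.0890
(γ OR NOT β) OR (β AND NOT δ) = a + b − a·b on (0.9940, 0.0890) = 0.9945
NOT γ = 1 − 0.9400 = 0.0600
α AND NOT γ = a·b on (0.1000, 0.0600) = 0.0060
(α AND NOT γ) OR ε = a + b − a·b on (0.0060, 0.9700) = 0.9702
((γ OR NOT β) OR (β AND NOT δ)) AND ((α AND NOT γ) OR ε) = a·b on (0.9945, 0.9702) = 0.9649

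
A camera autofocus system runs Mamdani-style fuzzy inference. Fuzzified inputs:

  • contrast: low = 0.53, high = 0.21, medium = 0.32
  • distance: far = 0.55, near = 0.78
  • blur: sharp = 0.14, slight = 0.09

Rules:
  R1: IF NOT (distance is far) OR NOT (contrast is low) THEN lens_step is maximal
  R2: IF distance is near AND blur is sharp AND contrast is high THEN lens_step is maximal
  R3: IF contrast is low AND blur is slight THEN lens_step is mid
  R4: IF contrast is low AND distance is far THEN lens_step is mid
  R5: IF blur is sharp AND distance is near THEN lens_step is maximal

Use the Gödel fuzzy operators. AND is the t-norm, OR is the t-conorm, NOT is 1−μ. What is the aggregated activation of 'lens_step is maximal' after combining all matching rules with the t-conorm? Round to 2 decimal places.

R1: ¬far=1−0.55=0.45, ¬low=1−0.53=0.47; OR[max(a, b)] → w = 0.47
R2: near=0.78, sharp=0.14, high=0.21; AND[min(a, b)] → w = 0.14
R3: low=0.53, slight=0.09; AND[min(a, b)] → w = 0.09
R4: low=0.53, far=0.55; AND[min(a, b)] → w = 0.53
R5: sharp=0.14, near=0.78; AND[min(a, b)] → w = 0.14
Rules with consequent 'maximal': {R1, R2, R5} → strengths 0.47, 0.14, 0.14
Aggregate via t-conorm [max(a, b)]: 0.47

0.47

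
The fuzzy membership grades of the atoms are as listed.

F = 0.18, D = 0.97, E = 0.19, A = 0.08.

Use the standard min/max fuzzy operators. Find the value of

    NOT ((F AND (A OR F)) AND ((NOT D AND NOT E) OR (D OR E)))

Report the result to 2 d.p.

0.82

A OR F = max(a, b) on (0.08, 0.18) = 0.18
F AND (A OR F) = min(a, b) on (0.18, 0.18) = 0.18
NOT D = 1 − 0.97 = 0.03
NOT E = 1 − 0.19 = 0.81
NOT D AND NOT E = min(a, b) on (0.03, 0.81) = 0.03
D OR E = max(a, b) on (0.97, 0.19) = 0.97
(NOT D AND NOT E) OR (D OR E) = max(a, b) on (0.03, 0.97) = 0.97
(F AND (A OR F)) AND ((NOT D AND NOT E) OR (D OR E)) = min(a, b) on (0.18, 0.97) = 0.18
NOT ((F AND (A OR F)) AND ((NOT D AND NOT E) OR (D OR E))) = 1 − 0.18 = 0.82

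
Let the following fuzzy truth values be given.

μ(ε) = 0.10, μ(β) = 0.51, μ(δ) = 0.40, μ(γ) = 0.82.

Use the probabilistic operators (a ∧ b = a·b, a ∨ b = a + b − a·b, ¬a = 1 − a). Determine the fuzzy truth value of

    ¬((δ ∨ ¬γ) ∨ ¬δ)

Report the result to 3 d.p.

¬γ = 1 − 0.8200 = 0.1800
δ ∨ ¬γ = a + b − a·b on (0.4000, 0.1800) = 0.5080
¬δ = 1 − 0.4000 = 0.6000
(δ ∨ ¬γ) ∨ ¬δ = a + b − a·b on (0.5080, 0.6000) = 0.8032
¬((δ ∨ ¬γ) ∨ ¬δ) = 1 − 0.8032 = 0.1968

0.197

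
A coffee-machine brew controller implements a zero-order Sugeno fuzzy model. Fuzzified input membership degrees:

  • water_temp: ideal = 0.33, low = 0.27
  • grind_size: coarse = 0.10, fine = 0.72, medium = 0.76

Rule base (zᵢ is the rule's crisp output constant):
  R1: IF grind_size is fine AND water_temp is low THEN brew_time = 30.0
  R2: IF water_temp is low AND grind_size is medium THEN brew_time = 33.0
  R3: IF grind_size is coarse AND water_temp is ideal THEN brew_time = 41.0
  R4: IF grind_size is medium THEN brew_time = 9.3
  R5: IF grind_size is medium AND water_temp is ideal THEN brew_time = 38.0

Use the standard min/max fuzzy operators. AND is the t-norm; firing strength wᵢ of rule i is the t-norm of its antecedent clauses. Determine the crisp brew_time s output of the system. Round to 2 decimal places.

R1 (z=30.0): fine=0.72, low=0.27; AND[min(a, b)] → w = 0.27
R2 (z=33.0): low=0.27, medium=0.76; AND[min(a, b)] → w = 0.27
R3 (z=41.0): coarse=0.10, ideal=0.33; AND[min(a, b)] → w = 0.10
R4 (z=9.3): medium=0.76 → w = 0.76
R5 (z=38.0): medium=0.76, ideal=0.33; AND[min(a, b)] → w = 0.33
Weighted average = (0.27·30.0 + 0.27·33.0 + 0.10·41.0 + 0.76·9.3 + 0.33·38.0) / (0.27 + 0.27 + 0.10 + 0.76 + 0.33)
  = 40.7180 / 1.7300 = 23.54

23.54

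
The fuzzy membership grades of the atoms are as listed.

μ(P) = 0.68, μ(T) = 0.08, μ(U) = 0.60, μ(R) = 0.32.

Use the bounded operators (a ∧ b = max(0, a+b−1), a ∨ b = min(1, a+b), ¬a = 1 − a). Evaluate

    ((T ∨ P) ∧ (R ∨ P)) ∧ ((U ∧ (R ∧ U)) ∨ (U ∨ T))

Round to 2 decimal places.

0.44

T ∨ P = min(1, a+b) on (0.08, 0.68) = 0.76
R ∨ P = min(1, a+b) on (0.32, 0.68) = 1.00
(T ∨ P) ∧ (R ∨ P) = max(0, a+b−1) on (0.76, 1.00) = 0.76
R ∧ U = max(0, a+b−1) on (0.32, 0.60) = 0.00
U ∧ (R ∧ U) = max(0, a+b−1) on (0.60, 0.00) = 0.00
U ∨ T = min(1, a+b) on (0.60, 0.08) = 0.68
(U ∧ (R ∧ U)) ∨ (U ∨ T) = min(1, a+b) on (0.00, 0.68) = 0.68
((T ∨ P) ∧ (R ∨ P)) ∧ ((U ∧ (R ∧ U)) ∨ (U ∨ T)) = max(0, a+b−1) on (0.76, 0.68) = 0.44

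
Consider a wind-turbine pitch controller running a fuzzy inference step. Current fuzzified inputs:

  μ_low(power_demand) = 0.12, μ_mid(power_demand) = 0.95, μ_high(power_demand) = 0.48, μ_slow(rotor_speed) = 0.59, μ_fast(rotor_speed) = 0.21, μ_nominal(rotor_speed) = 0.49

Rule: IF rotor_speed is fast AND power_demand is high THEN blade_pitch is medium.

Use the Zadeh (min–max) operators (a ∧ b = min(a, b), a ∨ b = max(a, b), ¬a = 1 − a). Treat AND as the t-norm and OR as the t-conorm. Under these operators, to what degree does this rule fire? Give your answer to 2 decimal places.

firing strength: fast=0.21, high=0.48; AND[min(a, b)] → w = 0.21

0.21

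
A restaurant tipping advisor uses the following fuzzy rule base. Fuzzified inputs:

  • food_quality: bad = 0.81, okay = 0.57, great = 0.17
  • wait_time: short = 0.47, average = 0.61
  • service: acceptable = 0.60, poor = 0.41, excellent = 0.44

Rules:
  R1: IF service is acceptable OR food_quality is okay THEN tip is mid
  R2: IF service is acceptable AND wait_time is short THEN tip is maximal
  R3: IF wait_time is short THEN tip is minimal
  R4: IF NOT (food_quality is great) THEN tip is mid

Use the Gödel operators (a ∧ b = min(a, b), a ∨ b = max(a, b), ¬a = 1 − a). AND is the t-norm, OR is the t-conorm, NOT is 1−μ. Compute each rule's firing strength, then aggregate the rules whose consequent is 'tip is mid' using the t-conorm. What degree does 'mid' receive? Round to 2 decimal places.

0.83

R1: acceptable=0.60, okay=0.57; OR[max(a, b)] → w = 0.60
R2: acceptable=0.60, short=0.47; AND[min(a, b)] → w = 0.47
R3: short=0.47 → w = 0.47
R4: ¬great=1−0.17=0.83 → w = 0.83
Rules with consequent 'mid': {R1, R4} → strengths 0.60, 0.83
Aggregate via t-conorm [max(a, b)]: 0.83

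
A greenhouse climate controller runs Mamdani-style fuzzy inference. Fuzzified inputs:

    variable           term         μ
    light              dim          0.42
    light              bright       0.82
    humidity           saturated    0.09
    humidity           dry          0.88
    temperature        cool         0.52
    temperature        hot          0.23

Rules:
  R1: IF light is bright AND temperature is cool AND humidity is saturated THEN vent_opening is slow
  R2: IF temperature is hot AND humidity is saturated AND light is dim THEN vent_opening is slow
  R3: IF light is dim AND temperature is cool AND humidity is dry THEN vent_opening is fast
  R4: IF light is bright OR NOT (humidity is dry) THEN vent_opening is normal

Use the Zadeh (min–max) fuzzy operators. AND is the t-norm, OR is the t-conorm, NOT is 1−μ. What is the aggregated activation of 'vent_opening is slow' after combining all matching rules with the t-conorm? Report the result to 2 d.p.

0.09

R1: bright=0.82, cool=0.52, saturated=0.09; AND[min(a, b)] → w = 0.09
R2: hot=0.23, saturated=0.09, dim=0.42; AND[min(a, b)] → w = 0.09
R3: dim=0.42, cool=0.52, dry=0.88; AND[min(a, b)] → w = 0.42
R4: bright=0.82, ¬dry=1−0.88=0.12; OR[max(a, b)] → w = 0.82
Rules with consequent 'slow': {R1, R2} → strengths 0.09, 0.09
Aggregate via t-conorm [max(a, b)]: 0.09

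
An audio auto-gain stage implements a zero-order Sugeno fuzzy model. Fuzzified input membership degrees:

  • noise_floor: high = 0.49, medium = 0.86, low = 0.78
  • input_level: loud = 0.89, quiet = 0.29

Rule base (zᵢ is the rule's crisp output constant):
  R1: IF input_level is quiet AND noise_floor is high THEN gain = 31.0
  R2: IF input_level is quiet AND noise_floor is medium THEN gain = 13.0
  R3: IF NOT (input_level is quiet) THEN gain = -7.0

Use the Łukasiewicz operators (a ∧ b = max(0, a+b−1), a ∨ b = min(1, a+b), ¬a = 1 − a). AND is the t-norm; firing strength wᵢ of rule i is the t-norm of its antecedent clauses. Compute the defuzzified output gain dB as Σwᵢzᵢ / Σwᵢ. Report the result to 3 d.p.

R1 (z=31.0): quiet=0.29, high=0.49; AND[max(0, a+b−1)] → w = 0.00
R2 (z=13.0): quiet=0.29, medium=0.86; AND[max(0, a+b−1)] → w = 0.15
R3 (z=-7.0): ¬quiet=1−0.29=0.71 → w = 0.71
Weighted average = (0.00·31.0 + 0.15·13.0 + 0.71·-7.0) / (0.00 + 0.15 + 0.71)
  = -3.0200 / 0.8600 = -3.512

-3.512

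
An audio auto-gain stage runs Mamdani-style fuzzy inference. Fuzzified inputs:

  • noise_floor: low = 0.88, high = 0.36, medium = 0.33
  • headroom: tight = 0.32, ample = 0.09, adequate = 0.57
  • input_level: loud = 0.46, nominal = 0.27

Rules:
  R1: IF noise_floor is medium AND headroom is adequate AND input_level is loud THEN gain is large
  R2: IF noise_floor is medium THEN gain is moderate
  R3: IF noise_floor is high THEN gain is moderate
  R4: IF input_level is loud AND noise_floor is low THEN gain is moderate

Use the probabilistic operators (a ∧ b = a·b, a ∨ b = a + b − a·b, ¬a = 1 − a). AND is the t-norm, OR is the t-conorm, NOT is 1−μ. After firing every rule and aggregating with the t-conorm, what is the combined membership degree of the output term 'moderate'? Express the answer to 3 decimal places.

0.745

R1: medium=0.33, adequate=0.57, loud=0.46; AND[a·b] → w = 0.0865
R2: medium=0.33 → w = 0.3300
R3: high=0.36 → w = 0.3600
R4: loud=0.46, low=0.88; AND[a·b] → w = 0.4048
Rules with consequent 'moderate': {R2, R3, R4} → strengths 0.3300, 0.3600, 0.4048
Aggregate via t-conorm [a + b − a·b]: 0.7448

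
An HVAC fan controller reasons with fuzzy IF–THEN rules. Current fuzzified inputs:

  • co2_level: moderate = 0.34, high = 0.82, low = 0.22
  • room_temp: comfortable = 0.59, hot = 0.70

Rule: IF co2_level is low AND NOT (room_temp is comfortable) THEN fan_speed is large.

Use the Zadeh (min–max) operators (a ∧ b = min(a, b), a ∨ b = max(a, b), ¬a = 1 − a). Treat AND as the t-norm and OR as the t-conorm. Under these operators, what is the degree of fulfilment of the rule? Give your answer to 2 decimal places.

firing strength: low=0.22, ¬comfortable=1−0.59=0.41; AND[min(a, b)] → w = 0.22

0.22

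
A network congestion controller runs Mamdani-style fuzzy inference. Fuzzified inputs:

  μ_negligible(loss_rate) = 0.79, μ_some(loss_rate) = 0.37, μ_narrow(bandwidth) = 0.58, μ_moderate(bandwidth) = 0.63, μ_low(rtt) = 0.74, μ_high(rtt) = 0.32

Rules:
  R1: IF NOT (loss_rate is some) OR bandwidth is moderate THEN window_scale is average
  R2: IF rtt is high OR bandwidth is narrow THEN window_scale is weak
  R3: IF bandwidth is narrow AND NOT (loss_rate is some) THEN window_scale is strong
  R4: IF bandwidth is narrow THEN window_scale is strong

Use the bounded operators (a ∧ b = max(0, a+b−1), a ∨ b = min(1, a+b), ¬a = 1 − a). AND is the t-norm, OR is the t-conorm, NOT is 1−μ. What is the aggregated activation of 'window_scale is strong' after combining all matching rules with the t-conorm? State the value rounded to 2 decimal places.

R1: ¬some=1−0.37=0.63, moderate=0.63; OR[min(1, a+b)] → w = 1.00
R2: high=0.32, narrow=0.58; OR[min(1, a+b)] → w = 0.90
R3: narrow=0.58, ¬some=1−0.37=0.63; AND[max(0, a+b−1)] → w = 0.21
R4: narrow=0.58 → w = 0.58
Rules with consequent 'strong': {R3, R4} → strengths 0.21, 0.58
Aggregate via t-conorm [min(1, a+b)]: 0.79

0.79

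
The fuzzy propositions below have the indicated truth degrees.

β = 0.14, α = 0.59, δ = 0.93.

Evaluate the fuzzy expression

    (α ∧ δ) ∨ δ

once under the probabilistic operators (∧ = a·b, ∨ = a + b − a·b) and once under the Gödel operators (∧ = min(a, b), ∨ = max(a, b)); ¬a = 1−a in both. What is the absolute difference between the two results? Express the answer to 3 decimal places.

Under probabilistic:
  α ∧ δ = a·b on (0.5900, 0.9300) = 0.5487
  (α ∧ δ) ∨ δ = a + b − a·b on (0.5487, 0.9300) = 0.9684
  → value = 0.9684
Under Gödel:
  α ∧ δ = min(a, b) on (0.59, 0.93) = 0.59
  (α ∧ δ) ∨ δ = max(a, b) on (0.59, 0.93) = 0.93
  → value = 0.9300
|0.9684 − 0.9300| = 0.038

0.038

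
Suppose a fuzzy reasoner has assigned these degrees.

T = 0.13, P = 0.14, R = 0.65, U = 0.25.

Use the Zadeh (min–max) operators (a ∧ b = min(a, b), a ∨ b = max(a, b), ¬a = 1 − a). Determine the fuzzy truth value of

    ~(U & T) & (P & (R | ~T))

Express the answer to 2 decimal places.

U & T = min(a, b) on (0.25, 0.13) = 0.13
~(U & T) = 1 − 0.13 = 0.87
~T = 1 − 0.13 = 0.87
R | ~T = max(a, b) on (0.65, 0.87) = 0.87
P & (R | ~T) = min(a, b) on (0.14, 0.87) = 0.14
~(U & T) & (P & (R | ~T)) = min(a, b) on (0.87, 0.14) = 0.14

0.14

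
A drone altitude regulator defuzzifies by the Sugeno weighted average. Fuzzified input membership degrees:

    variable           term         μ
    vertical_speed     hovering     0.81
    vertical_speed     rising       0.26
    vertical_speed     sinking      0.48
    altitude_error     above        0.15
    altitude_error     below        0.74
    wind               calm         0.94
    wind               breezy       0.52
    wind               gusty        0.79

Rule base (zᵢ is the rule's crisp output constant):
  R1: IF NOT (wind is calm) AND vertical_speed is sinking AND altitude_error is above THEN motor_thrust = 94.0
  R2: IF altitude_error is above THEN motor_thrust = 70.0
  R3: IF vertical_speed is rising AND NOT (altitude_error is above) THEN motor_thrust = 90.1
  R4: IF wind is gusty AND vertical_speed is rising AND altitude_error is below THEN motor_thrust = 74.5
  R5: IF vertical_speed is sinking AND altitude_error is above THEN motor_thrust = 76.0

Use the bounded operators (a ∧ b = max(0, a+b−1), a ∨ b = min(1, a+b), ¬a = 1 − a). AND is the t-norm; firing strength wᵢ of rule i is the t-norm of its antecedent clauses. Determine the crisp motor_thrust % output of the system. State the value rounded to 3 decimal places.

78.504

R1 (z=94.0): ¬calm=1−0.94=0.06, sinking=0.48, above=0.15; AND[max(0, a+b−1)] → w = 0.00
R2 (z=70.0): above=0.15 → w = 0.15
R3 (z=90.1): rising=0.26, ¬above=1−0.15=0.85; AND[max(0, a+b−1)] → w = 0.11
R4 (z=74.5): gusty=0.79, rising=0.26, below=0.74; AND[max(0, a+b−1)] → w = 0.00
R5 (z=76.0): sinking=0.48, above=0.15; AND[max(0, a+b−1)] → w = 0.00
Weighted average = (0.00·94.0 + 0.15·70.0 + 0.11·90.1 + 0.00·74.5 + 0.00·76.0) / (0.00 + 0.15 + 0.11 + 0.00 + 0.00)
  = 20.4110 / 0.2600 = 78.504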